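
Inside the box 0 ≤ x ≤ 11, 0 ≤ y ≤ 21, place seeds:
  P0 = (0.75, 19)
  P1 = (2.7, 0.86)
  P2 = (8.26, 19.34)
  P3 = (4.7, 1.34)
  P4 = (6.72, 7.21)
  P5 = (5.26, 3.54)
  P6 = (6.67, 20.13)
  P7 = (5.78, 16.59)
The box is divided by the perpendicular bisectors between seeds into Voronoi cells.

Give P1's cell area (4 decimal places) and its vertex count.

Area of P1's cell: 15.5222 (4 vertices)

1. box [0,11]×[0,21]: [(0, 0) (11, 0) (11, 21) (0, 21)]
2. ⊥bis P1·P0 via (1.725,9.93): [(0, 9.7446) (0, 0) (11, 0) (11, 10.927)]  |A|=113.6938
3. ⊥bis P1·P2 via (5.48,10.1): [(4.9078, 10.2721) (0, 9.7446) (0, 0) (11, 0) (11, 8.4392)]  |A|=106.1157
4. ⊥bis P1·P3 via (3.7,1.1): [(1.5844, 9.9149) (0, 9.7446) (0, 0) (3.964, 0)]  |A|=27.3711
5. ⊥bis P1·P4 via (4.71,4.035): [(2.6885, 5.3148) (0, 7.0168) (0, 0) (3.964, 0)]  |A|=19.966
6. ⊥bis P1·P5 via (3.98,2.2): [(3.2742, 2.8742) (0, 6.0018) (0, 0) (3.964, 0)]  |A|=15.5222
7. ⊥bis P1·P6 via (4.685,10.495): [(3.2742, 2.8742) (0, 6.0018) (0, 0) (3.964, 0)]  |A|=15.5222
8. ⊥bis P1·P7 via (4.24,8.725): [(3.2742, 2.8742) (0, 6.0018) (0, 0) (3.964, 0)]  |A|=15.5222
9. canonical 4-gon: [(3.2742, 2.8742) (0, 6.0018) (0, 0) (3.964, 0)]
10. shoelace: 15.5222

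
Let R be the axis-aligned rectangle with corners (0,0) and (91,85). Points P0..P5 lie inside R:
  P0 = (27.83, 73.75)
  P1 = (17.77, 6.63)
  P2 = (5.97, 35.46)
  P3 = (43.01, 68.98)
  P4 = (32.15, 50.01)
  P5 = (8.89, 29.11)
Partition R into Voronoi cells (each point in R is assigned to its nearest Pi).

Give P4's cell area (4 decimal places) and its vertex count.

1. box [0,91]×[0,85]: [(0, 0) (91, 0) (91, 85) (0, 85)]
2. ⊥bis P4·P0 via (29.99,61.88): [(0, 56.4227) (0, 0) (91, 0) (91, 72.9821)]  |A|=5887.9162
3. ⊥bis P4·P1 via (24.96,28.32): [(0, 56.4227) (0, 36.594) (91, 6.4285) (91, 72.9821)]  |A|=3930.3959
4. ⊥bis P4·P2 via (19.06,42.735): [(10.4009, 58.3154) (27.5482, 27.462) (91, 6.4285) (91, 72.9821)]  |A|=3480.5941
5. ⊥bis P4·P3 via (37.58,59.495): [(32.5881, 62.3528) (10.4009, 58.3154) (27.5482, 27.462) (91, 6.4285) (91, 28.913)]  |A|=2193.5139
6. ⊥bis P4·P5 via (20.52,39.56): [(32.5881, 62.3528) (10.4009, 58.3154) (21.3184, 38.6715) (33.0204, 25.6481) (91, 6.4285) (91, 28.913)]  |A|=2168.4942
7. canonical 6-gon: [(32.5881, 62.3528) (10.4009, 58.3154) (21.3184, 38.6715) (33.0204, 25.6481) (91, 6.4285) (91, 28.913)]
8. shoelace: 2168.4942

Area of P4's cell: 2168.4942 (6 vertices)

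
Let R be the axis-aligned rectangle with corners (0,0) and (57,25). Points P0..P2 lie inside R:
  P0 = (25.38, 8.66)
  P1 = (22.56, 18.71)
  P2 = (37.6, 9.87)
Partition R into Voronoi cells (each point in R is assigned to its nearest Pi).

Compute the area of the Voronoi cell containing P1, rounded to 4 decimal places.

1. box [0,57]×[0,25]: [(0, 0) (57, 0) (57, 25) (0, 25)]
2. ⊥bis P1·P0 via (23.97,13.685): [(0, 6.9591) (57, 22.9531) (57, 25) (0, 25)]  |A|=572.502
3. ⊥bis P1·P2 via (30.08,14.29): [(0, 6.9591) (30.8609, 15.6186) (36.375, 25) (0, 25)]  |A|=449.004
4. canonical 4-gon: [(0, 6.9591) (30.8609, 15.6186) (36.375, 25) (0, 25)]
5. shoelace: 449.004

Area of P1's cell: 449.0040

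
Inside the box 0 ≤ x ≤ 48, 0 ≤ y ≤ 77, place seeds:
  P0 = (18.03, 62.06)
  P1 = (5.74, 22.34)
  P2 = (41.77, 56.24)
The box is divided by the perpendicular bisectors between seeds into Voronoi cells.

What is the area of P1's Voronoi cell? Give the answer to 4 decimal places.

1. box [0,48]×[0,77]: [(0, 0) (48, 0) (48, 77) (0, 77)]
2. ⊥bis P1·P0 via (11.885,42.2): [(0, 45.8774) (0, 0) (48, 0) (48, 31.0254)]  |A|=1845.6685
3. ⊥bis P1·P2 via (23.755,39.29): [(24.7674, 38.214) (0, 45.8774) (0, 0) (48, 0) (48, 13.5216)]  |A|=1642.3391
4. canonical 5-gon: [(24.7674, 38.214) (0, 45.8774) (0, 0) (48, 0) (48, 13.5216)]
5. shoelace: 1642.3391

Area of P1's cell: 1642.3391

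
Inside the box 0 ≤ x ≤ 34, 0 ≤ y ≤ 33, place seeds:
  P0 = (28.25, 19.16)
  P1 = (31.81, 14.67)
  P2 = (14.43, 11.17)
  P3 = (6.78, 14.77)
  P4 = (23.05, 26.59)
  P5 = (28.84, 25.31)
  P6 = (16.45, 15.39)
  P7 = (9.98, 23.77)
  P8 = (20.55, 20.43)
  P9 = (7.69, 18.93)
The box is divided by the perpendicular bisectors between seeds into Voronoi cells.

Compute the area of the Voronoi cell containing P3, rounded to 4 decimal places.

Area of P3's cell: 145.5534

1. box [0,34]×[0,33]: [(0, 0) (34, 0) (34, 33) (0, 33)]
2. ⊥bis P3·P0 via (17.515,16.965): [(0, 0) (20.9839, 0) (14.2363, 33) (0, 33)]  |A|=581.1326
3. ⊥bis P3·P1 via (19.295,14.72): [(0, 0) (19.2362, 0) (19.2697, 8.3834) (14.2363, 33) (0, 33)]  |A|=573.8069
4. ⊥bis P3·P2 via (10.605,12.97): [(0, 0) (4.5015, 0) (15.9914, 24.4162) (14.2363, 33) (0, 33)]  |A|=379.914
5. ⊥bis P3·P4 via (14.915,20.68): [(0, 0) (4.5015, 0) (14.5012, 21.2495) (5.9646, 33) (0, 33)]  |A|=322.1413
6. ⊥bis P3·P5 via (17.81,20.04): [(0, 0) (4.5015, 0) (14.5012, 21.2495) (5.9646, 33) (0, 33)]  |A|=322.1413
7. ⊥bis P3·P6 via (11.615,15.08): [(0, 0) (4.5015, 0) (11.613, 15.1119) (10.9018, 26.2041) (5.9646, 33) (0, 33)]  |A|=303.94
8. ⊥bis P3·P7 via (8.38,19.27): [(0, 22.2496) (0, 0) (4.5015, 0) (11.613, 15.1119) (11.4156, 18.1907)]  |A|=180.3769
9. ⊥bis P3·P8 via (13.665,17.6): [(0, 22.2496) (0, 0) (4.5015, 0) (11.613, 15.1119) (11.4156, 18.1907)]  |A|=180.3769
10. ⊥bis P3·P9 via (7.235,16.85): [(0, 18.4327) (0, 0) (4.5015, 0) (11.613, 15.1119) (11.5622, 15.9034)]  |A|=145.5534
11. canonical 5-gon: [(0, 18.4327) (0, 0) (4.5015, 0) (11.613, 15.1119) (11.5622, 15.9034)]
12. shoelace: 145.5534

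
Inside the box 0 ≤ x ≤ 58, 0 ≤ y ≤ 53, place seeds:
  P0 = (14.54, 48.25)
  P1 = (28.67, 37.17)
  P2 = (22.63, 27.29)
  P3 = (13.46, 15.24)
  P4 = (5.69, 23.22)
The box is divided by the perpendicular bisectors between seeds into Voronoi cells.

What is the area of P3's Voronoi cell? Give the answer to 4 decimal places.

1. box [0,58]×[0,53]: [(0, 0) (58, 0) (58, 53) (0, 53)]
2. ⊥bis P3·P0 via (14,31.745): [(0, 32.203) (0, 0) (58, 0) (58, 30.3054)]  |A|=1812.7459
3. ⊥bis P3·P1 via (21.065,26.205): [(13.0317, 31.7767) (0, 32.203) (0, 0) (58, 0) (58, 0.588)]  |A|=1144.5736
4. ⊥bis P3·P2 via (18.045,21.265): [(3.8366, 32.0775) (0, 32.203) (0, 0) (45.9886, 0)]  |A|=799.3763
5. ⊥bis P3·P4 via (9.575,19.23): [(14.4639, 23.9902) (0, 9.907) (0, 0) (45.9886, 0)]  |A|=623.2855
6. canonical 4-gon: [(14.4639, 23.9902) (0, 9.907) (0, 0) (45.9886, 0)]
7. shoelace: 623.2855

Area of P3's cell: 623.2855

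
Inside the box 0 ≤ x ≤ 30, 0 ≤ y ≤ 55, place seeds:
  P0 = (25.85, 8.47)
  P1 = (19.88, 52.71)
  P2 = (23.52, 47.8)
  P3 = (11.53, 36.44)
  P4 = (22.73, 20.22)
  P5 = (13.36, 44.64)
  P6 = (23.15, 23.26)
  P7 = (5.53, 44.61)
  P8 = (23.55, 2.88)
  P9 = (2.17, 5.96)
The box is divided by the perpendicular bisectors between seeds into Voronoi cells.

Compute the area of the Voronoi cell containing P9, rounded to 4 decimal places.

1. box [0,30]×[0,55]: [(0, 0) (30, 0) (30, 55) (0, 55)]
2. ⊥bis P9·P0 via (14.01,7.215): [(0, 0) (14.7748, 0) (8.945, 55) (0, 55)]  |A|=652.2922
3. ⊥bis P9·P1 via (11.025,29.335): [(0, 33.5115) (0, 0) (14.7748, 0) (11.6921, 29.0823)]  |A|=410.7527
4. ⊥bis P9·P2 via (12.845,26.88): [(0, 33.4345) (0, 0) (14.7748, 0) (11.873, 27.376)]  |A|=400.7209
5. ⊥bis P9·P3 via (6.85,21.2): [(0, 23.3035) (0, 0) (14.7748, 0) (12.7187, 19.3978)]  |A|=291.494
6. ⊥bis P9·P4 via (12.45,13.09): [(6.8183, 21.2097) (0, 23.3035) (0, 0) (14.7748, 0) (13.5563, 11.4949)]  |A|=268.9379
7. ⊥bis P9·P5 via (7.765,25.3): [(6.8183, 21.2097) (0, 23.3035) (0, 0) (14.7748, 0) (13.5563, 11.4949)]  |A|=268.9379
8. ⊥bis P9·P6 via (12.66,14.61): [(6.8183, 21.2097) (0, 23.3035) (0, 0) (14.7748, 0) (13.5563, 11.4949)]  |A|=268.9379
9. ⊥bis P9·P7 via (3.85,25.285): [(6.8183, 21.2097) (0, 23.3035) (0, 0) (14.7748, 0) (13.5563, 11.4949)]  |A|=268.9379
10. ⊥bis P9·P8 via (12.86,4.42): [(6.8183, 21.2097) (0, 23.3035) (0, 0) (12.2233, 0) (13.6932, 10.2037) (13.5563, 11.4949)]  |A|=255.9204
11. canonical 6-gon: [(6.8183, 21.2097) (0, 23.3035) (0, 0) (12.2233, 0) (13.6932, 10.2037) (13.5563, 11.4949)]
12. shoelace: 255.9204

Area of P9's cell: 255.9204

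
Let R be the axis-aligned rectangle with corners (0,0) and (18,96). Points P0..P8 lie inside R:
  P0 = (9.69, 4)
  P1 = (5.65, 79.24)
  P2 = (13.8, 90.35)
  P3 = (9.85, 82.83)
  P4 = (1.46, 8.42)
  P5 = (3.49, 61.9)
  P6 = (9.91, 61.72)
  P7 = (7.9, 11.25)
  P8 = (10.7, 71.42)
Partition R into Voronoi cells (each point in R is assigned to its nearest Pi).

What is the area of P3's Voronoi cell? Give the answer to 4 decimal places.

Area of P3's cell: 122.9100

1. box [0,18]×[0,96]: [(0, 0) (18, 0) (18, 96) (0, 96)]
2. ⊥bis P3·P0 via (9.77,43.415): [(0, 43.4348) (18, 43.3983) (18, 96) (0, 96)]  |A|=946.5019
3. ⊥bis P3·P1 via (7.75,81.035): [(0, 90.1019) (18, 69.0434) (18, 96) (0, 96)]  |A|=295.6931
4. ⊥bis P3·P2 via (11.825,86.59): [(0, 92.8013) (0, 90.1019) (18, 69.0434) (18, 83.3465)]  |A|=153.0229
5. ⊥bis P3·P4 via (5.655,45.625): [(0, 92.8013) (0, 90.1019) (18, 69.0434) (18, 83.3465)]  |A|=153.0229
6. ⊥bis P3·P5 via (6.67,72.365): [(0, 92.8013) (0, 90.1019) (18, 69.0434) (18, 83.3465)]  |A|=153.0229
7. ⊥bis P3·P6 via (9.88,72.275): [(0, 92.8013) (0, 90.1019) (15.2247, 72.2902) (18, 72.2981) (18, 83.3465)]  |A|=148.5065
8. ⊥bis P3·P7 via (8.875,47.04): [(0, 92.8013) (0, 90.1019) (15.2247, 72.2902) (18, 72.2981) (18, 83.3465)]  |A|=148.5065
9. ⊥bis P3·P8 via (10.275,77.125): [(0, 92.8013) (0, 90.1019) (11.0432, 77.1822) (18, 77.7005) (18, 83.3465)]  |A|=122.91
10. canonical 5-gon: [(0, 92.8013) (0, 90.1019) (11.0432, 77.1822) (18, 77.7005) (18, 83.3465)]
11. shoelace: 122.91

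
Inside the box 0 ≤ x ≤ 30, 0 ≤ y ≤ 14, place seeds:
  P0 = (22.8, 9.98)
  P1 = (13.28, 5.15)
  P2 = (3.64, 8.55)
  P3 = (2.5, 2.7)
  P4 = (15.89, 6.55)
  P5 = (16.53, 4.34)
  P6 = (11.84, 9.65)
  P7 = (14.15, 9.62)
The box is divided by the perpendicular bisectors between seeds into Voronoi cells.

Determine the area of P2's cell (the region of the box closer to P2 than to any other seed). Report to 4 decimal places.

1. box [0,30]×[0,14]: [(0, 0) (30, 0) (30, 14) (0, 14)]
2. ⊥bis P2·P0 via (13.22,9.265): [(0, 0) (13.9115, 0) (12.8666, 14) (0, 14)]  |A|=187.4467
3. ⊥bis P2·P1 via (8.46,6.85): [(0, 0) (6.044, 0) (10.9818, 14) (0, 14)]  |A|=119.1807
4. ⊥bis P2·P3 via (3.07,5.625): [(0, 6.2233) (7.7091, 4.721) (10.9818, 14) (0, 14)]  |A|=80.926
5. ⊥bis P2·P4 via (9.765,7.55): [(0, 6.2233) (7.7091, 4.721) (10.677, 13.1357) (10.8181, 14) (0, 14)]  |A|=80.8552
6. ⊥bis P2·P5 via (10.085,6.445): [(0, 6.2233) (7.7091, 4.721) (10.677, 13.1357) (10.8181, 14) (0, 14)]  |A|=80.8552
7. ⊥bis P2·P6 via (7.74,9.1): [(0, 6.2233) (7.7091, 4.721) (8.1571, 5.9911) (7.0827, 14) (0, 14)]  |A|=65.3121
8. ⊥bis P2·P7 via (8.895,9.085): [(0, 6.2233) (7.7091, 4.721) (8.1571, 5.9911) (7.0827, 14) (0, 14)]  |A|=65.3121
9. canonical 5-gon: [(0, 6.2233) (7.7091, 4.721) (8.1571, 5.9911) (7.0827, 14) (0, 14)]
10. shoelace: 65.3121

Area of P2's cell: 65.3121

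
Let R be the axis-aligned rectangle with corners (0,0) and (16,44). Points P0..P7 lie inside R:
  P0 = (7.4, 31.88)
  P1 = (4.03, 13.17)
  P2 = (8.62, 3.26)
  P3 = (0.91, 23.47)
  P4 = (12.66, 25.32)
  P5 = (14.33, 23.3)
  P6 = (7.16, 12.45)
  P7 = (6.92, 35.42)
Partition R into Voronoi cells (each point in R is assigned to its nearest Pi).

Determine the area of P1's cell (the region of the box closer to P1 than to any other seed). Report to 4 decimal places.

Area of P1's cell: 68.2549

1. box [0,16]×[0,44]: [(0, 0) (16, 0) (16, 44) (0, 44)]
2. ⊥bis P1·P0 via (5.715,22.525): [(0, 23.5544) (0, 0) (16, 0) (16, 20.6725)]  |A|=353.8149
3. ⊥bis P1·P2 via (6.325,8.215): [(0, 23.5544) (0, 5.2855) (16, 12.6962) (16, 20.6725)]  |A|=209.962
4. ⊥bis P1·P3 via (2.47,18.32): [(12.3855, 21.3235) (0, 17.5718) (0, 5.2855) (16, 12.6962) (16, 20.6725)]  |A|=172.9135
5. ⊥bis P1·P4 via (8.345,19.245): [(7.5015, 19.8441) (0, 17.5718) (0, 5.2855) (16, 12.6962) (16, 13.8077)]  |A|=139.48
6. ⊥bis P1·P5 via (9.18,18.235): [(7.8197, 19.6181) (7.5015, 19.8441) (0, 17.5718) (0, 5.2855) (15.057, 12.2594)]  |A|=129.8833
7. ⊥bis P1·P6 via (5.595,12.81): [(7.1915, 19.7502) (0, 17.5718) (0, 5.2855) (4.3249, 7.2886)]  |A|=68.2549
8. ⊥bis P1·P7 via (5.475,24.295): [(7.1915, 19.7502) (0, 17.5718) (0, 5.2855) (4.3249, 7.2886)]  |A|=68.2549
9. canonical 4-gon: [(7.1915, 19.7502) (0, 17.5718) (0, 5.2855) (4.3249, 7.2886)]
10. shoelace: 68.2549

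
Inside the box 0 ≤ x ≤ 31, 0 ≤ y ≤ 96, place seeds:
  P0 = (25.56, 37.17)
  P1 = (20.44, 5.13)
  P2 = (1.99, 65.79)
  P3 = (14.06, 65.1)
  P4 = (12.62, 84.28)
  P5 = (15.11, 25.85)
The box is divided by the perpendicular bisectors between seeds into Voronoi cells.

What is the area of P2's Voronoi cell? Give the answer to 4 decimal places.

1. box [0,31]×[0,96]: [(0, 0) (31, 0) (31, 96) (0, 96)]
2. ⊥bis P2·P0 via (13.775,51.48): [(0, 40.1356) (31, 65.6656) (31, 96) (0, 96)]  |A|=1336.0807
3. ⊥bis P2·P1 via (11.215,35.46): [(0, 40.1356) (31, 65.6656) (31, 96) (0, 96)]  |A|=1336.0807
4. ⊥bis P2·P3 via (8.025,65.445): [(0, 40.1356) (6.9031, 45.8207) (9.7717, 96) (0, 96)]  |A|=437.9892
5. ⊥bis P2·P4 via (7.305,75.035): [(0, 79.2347) (0, 40.1356) (6.9031, 45.8207) (8.5329, 74.3291)]  |A|=260.58
6. ⊥bis P2·P5 via (8.55,45.82): [(0, 79.2347) (0, 43.0114) (5.809, 44.9196) (6.9031, 45.8207) (8.5329, 74.3291)]  |A|=252.2273
7. canonical 5-gon: [(0, 79.2347) (0, 43.0114) (5.809, 44.9196) (6.9031, 45.8207) (8.5329, 74.3291)]
8. shoelace: 252.2273

Area of P2's cell: 252.2273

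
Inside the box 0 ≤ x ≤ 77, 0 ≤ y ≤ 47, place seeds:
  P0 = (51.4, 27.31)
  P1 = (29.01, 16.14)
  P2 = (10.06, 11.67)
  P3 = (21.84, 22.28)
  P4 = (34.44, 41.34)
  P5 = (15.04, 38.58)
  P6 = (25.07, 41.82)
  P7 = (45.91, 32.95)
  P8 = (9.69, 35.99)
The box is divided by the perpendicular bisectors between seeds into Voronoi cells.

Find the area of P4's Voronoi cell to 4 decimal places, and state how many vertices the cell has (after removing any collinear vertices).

Area of P4's cell: 199.3916 (5 vertices)

1. box [0,77]×[0,47]: [(0, 0) (77, 0) (77, 47) (0, 47)]
2. ⊥bis P4·P0 via (42.92,34.325): [(0, 0) (14.525, 0) (53.4053, 47) (0, 47)]  |A|=1596.3607
3. ⊥bis P4·P1 via (31.725,28.74): [(0, 35.576) (37.3052, 27.5376) (53.4053, 47) (0, 47)]  |A|=732.7849
4. ⊥bis P4·P2 via (22.25,26.505): [(0, 44.7879) (15.1955, 32.3017) (37.3052, 27.5376) (53.4053, 47) (0, 47)]  |A|=662.7947
5. ⊥bis P4·P3 via (28.14,31.81): [(33.2961, 28.4015) (37.3052, 27.5376) (53.4053, 47) (5.1621, 47)]  |A|=494.5936
6. ⊥bis P4·P5 via (24.74,39.96): [(25.6669, 33.4449) (33.2961, 28.4015) (37.3052, 27.5376) (53.4053, 47) (23.7384, 47)]  |A|=368.6916
7. ⊥bis P4·P6 via (29.755,41.58): [(29.218, 31.0974) (33.2961, 28.4015) (37.3052, 27.5376) (53.4053, 47) (30.0327, 47)]  |A|=296.84
8. ⊥bis P4·P7 via (40.175,37.145): [(29.218, 31.0974) (33.2961, 28.4015) (33.7135, 28.3115) (47.3837, 47) (30.0327, 47)]  |A|=199.3916
9. ⊥bis P4·P8 via (22.065,38.665): [(29.218, 31.0974) (33.2961, 28.4015) (33.7135, 28.3115) (47.3837, 47) (30.0327, 47)]  |A|=199.3916
10. canonical 5-gon: [(29.218, 31.0974) (33.2961, 28.4015) (33.7135, 28.3115) (47.3837, 47) (30.0327, 47)]
11. shoelace: 199.3916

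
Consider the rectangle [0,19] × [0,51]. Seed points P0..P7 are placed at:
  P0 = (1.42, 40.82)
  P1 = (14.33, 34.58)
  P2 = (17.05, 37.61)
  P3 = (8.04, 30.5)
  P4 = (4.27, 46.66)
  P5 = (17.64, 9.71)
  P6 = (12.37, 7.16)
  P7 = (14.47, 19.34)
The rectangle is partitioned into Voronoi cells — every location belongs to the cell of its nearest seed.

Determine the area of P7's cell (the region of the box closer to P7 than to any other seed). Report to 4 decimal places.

Area of P7's cell: 174.4316

1. box [0,19]×[0,51]: [(0, 0) (19, 0) (19, 51) (0, 51)]
2. ⊥bis P7·P0 via (7.945,30.08): [(0, 25.2531) (0, 0) (19, 0) (19, 36.7964)]  |A|=589.4698
3. ⊥bis P7·P1 via (14.4,26.96): [(2.6316, 26.8519) (0, 25.2531) (0, 0) (19, 0) (19, 27.0023)]  |A|=509.3128
4. ⊥bis P7·P2 via (15.76,28.475): [(2.6316, 26.8519) (0, 25.2531) (0, 0) (19, 0) (19, 27.0023)]  |A|=509.3128
5. ⊥bis P7·P3 via (11.255,24.92): [(14.8021, 26.9637) (0, 18.4353) (0, 0) (19, 0) (19, 27.0023)]  |A|=449.2719
6. ⊥bis P7·P4 via (9.37,33): [(14.8021, 26.9637) (0, 18.4353) (0, 0) (19, 0) (19, 27.0023)]  |A|=449.2719
7. ⊥bis P7·P5 via (16.055,14.525): [(14.8021, 26.9637) (0, 18.4353) (0, 9.24) (19, 15.4944) (19, 27.0023)]  |A|=214.2946
8. ⊥bis P7·P6 via (13.42,13.25): [(14.8021, 26.9637) (0, 18.4353) (0, 15.5638) (12.6074, 13.3901) (19, 15.4944) (19, 27.0023)]  |A|=174.4316
9. canonical 6-gon: [(14.8021, 26.9637) (0, 18.4353) (0, 15.5638) (12.6074, 13.3901) (19, 15.4944) (19, 27.0023)]
10. shoelace: 174.4316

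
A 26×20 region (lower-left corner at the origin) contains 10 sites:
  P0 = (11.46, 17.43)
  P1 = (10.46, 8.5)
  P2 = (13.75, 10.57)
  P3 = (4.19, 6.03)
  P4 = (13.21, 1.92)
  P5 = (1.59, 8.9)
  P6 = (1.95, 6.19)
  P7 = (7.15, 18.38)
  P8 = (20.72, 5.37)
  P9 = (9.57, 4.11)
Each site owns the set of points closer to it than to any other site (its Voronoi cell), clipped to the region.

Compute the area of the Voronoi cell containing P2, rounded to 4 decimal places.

Area of P2's cell: 72.2807

1. box [0,26]×[0,20]: [(0, 0) (26, 0) (26, 20) (0, 20)]
2. ⊥bis P2·P0 via (12.605,14): [(0, 9.7922) (0, 0) (26, 0) (26, 18.4715)]  |A|=367.4283
3. ⊥bis P2·P1 via (12.105,9.535): [(9.8701, 13.087) (18.1042, 0) (26, 0) (26, 18.4715)]  |A|=200.6377
4. ⊥bis P2·P3 via (8.97,8.3): [(9.8701, 13.087) (18.1042, 0) (26, 0) (26, 18.4715)]  |A|=200.6377
5. ⊥bis P2·P4 via (13.48,6.245): [(9.8701, 13.087) (14.2034, 6.1998) (26, 5.4634) (26, 18.4715)]  |A|=143.9367
6. ⊥bis P2·P5 via (7.67,9.735): [(9.8701, 13.087) (14.2034, 6.1998) (26, 5.4634) (26, 18.4715)]  |A|=143.9367
7. ⊥bis P2·P6 via (7.85,8.38): [(9.8701, 13.087) (14.2034, 6.1998) (26, 5.4634) (26, 18.4715)]  |A|=143.9367
8. ⊥bis P2·P7 via (10.45,14.475): [(9.8701, 13.087) (14.2034, 6.1998) (26, 5.4634) (26, 18.4715)]  |A|=143.9367
9. ⊥bis P2·P8 via (17.235,7.97): [(24.7612, 18.058) (9.8701, 13.087) (14.2034, 6.1998) (15.8382, 6.0978)]  |A|=72.2807
10. ⊥bis P2·P9 via (11.66,7.34): [(24.7612, 18.058) (9.8701, 13.087) (14.2034, 6.1998) (15.8382, 6.0978)]  |A|=72.2807
11. canonical 4-gon: [(24.7612, 18.058) (9.8701, 13.087) (14.2034, 6.1998) (15.8382, 6.0978)]
12. shoelace: 72.2807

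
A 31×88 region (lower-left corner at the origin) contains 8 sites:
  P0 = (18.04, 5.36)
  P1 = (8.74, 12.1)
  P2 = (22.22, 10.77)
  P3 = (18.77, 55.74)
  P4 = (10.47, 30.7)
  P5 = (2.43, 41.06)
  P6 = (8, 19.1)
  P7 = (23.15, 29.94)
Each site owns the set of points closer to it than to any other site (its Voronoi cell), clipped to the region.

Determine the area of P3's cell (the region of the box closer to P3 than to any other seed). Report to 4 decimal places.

1. box [0,31]×[0,88]: [(0, 0) (31, 0) (31, 88) (0, 88)]
2. ⊥bis P3·P0 via (18.405,30.55): [(0, 30.8167) (31, 30.3675) (31, 88) (0, 88)]  |A|=1779.6451
3. ⊥bis P3·P1 via (13.755,33.92): [(0, 37.0814) (29.0914, 30.3952) (31, 30.3675) (31, 88) (0, 88)]  |A|=1688.5207
4. ⊥bis P3·P2 via (20.495,33.255): [(0, 37.0814) (17.611, 33.0337) (31, 34.0609) (31, 88) (0, 88)]  |A|=1661.4359
5. ⊥bis P3·P4 via (14.62,43.22): [(0, 48.0661) (31, 37.7905) (31, 88) (0, 88)]  |A|=1397.2225
6. ⊥bis P3·P5 via (10.6,48.4): [(0, 60.1986) (15.5225, 42.9208) (31, 37.7905) (31, 88) (0, 88)]  |A|=1303.0586
7. ⊥bis P3·P6 via (13.385,37.42): [(0, 60.1986) (15.5225, 42.9208) (31, 37.7905) (31, 88) (0, 88)]  |A|=1303.0586
8. ⊥bis P3·P7 via (20.96,42.84): [(0, 60.1986) (15.5225, 42.9208) (17.5255, 42.2569) (31, 44.5445) (31, 88) (0, 88)]  |A|=1257.5555
9. canonical 6-gon: [(0, 60.1986) (15.5225, 42.9208) (17.5255, 42.2569) (31, 44.5445) (31, 88) (0, 88)]
10. shoelace: 1257.5555

Area of P3's cell: 1257.5555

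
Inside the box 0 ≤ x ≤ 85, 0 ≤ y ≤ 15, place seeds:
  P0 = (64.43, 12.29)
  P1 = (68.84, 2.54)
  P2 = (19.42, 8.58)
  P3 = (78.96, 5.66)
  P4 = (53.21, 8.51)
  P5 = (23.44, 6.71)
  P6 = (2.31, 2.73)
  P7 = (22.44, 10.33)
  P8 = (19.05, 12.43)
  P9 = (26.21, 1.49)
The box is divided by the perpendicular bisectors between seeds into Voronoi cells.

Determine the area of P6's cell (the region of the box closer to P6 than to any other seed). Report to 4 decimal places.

Area of P6's cell: 150.0132

1. box [0,85]×[0,15]: [(0, 0) (85, 0) (85, 15) (0, 15)]
2. ⊥bis P6·P0 via (33.37,7.51): [(0, 0) (34.5258, 0) (32.2173, 15) (0, 15)]  |A|=500.5731
3. ⊥bis P6·P1 via (35.575,2.635): [(0, 0) (34.5258, 0) (32.2173, 15) (0, 15)]  |A|=500.5731
4. ⊥bis P6·P2 via (10.865,5.655): [(0, 0) (12.7985, 0) (7.6699, 15) (0, 15)]  |A|=153.5128
5. ⊥bis P6·P3 via (40.635,4.195): [(0, 0) (12.7985, 0) (7.6699, 15) (0, 15)]  |A|=153.5128
6. ⊥bis P6·P4 via (27.76,5.62): [(0, 0) (12.7985, 0) (7.6699, 15) (0, 15)]  |A|=153.5128
7. ⊥bis P6·P5 via (12.875,4.72): [(0, 0) (12.7985, 0) (7.6699, 15) (0, 15)]  |A|=153.5128
8. ⊥bis P6·P7 via (12.375,6.53): [(0, 0) (12.7985, 0) (7.6699, 15) (0, 15)]  |A|=153.5128
9. ⊥bis P6·P8 via (10.68,7.58): [(0, 0) (12.7985, 0) (9.5258, 9.5719) (6.3805, 15) (0, 15)]  |A|=150.0132
10. ⊥bis P6·P9 via (14.26,2.11): [(0, 0) (12.7985, 0) (9.5258, 9.5719) (6.3805, 15) (0, 15)]  |A|=150.0132
11. canonical 5-gon: [(0, 0) (12.7985, 0) (9.5258, 9.5719) (6.3805, 15) (0, 15)]
12. shoelace: 150.0132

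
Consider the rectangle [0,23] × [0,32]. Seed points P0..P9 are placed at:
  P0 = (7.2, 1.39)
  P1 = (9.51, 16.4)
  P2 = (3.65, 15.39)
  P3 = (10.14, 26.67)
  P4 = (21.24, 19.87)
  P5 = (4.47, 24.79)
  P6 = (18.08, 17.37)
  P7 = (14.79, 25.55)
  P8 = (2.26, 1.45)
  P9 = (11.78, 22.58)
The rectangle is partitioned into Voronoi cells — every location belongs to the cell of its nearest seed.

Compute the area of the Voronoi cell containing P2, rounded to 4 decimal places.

Area of P2's cell: 79.8109

1. box [0,23]×[0,32]: [(0, 0) (23, 0) (23, 32) (0, 32)]
2. ⊥bis P2·P0 via (5.425,8.39): [(0, 7.0144) (23, 12.8465) (23, 32) (0, 32)]  |A|=507.5997
3. ⊥bis P2·P1 via (6.58,15.895): [(0, 7.0144) (7.771, 8.9849) (3.8042, 32) (0, 32)]  |A|=140.8589
4. ⊥bis P2·P3 via (6.895,21.03): [(0, 24.9971) (0, 7.0144) (7.771, 8.9849) (5.5629, 21.7965)]  |A|=101.9725
5. ⊥bis P2·P4 via (12.445,17.63): [(0, 24.9971) (0, 7.0144) (7.771, 8.9849) (5.5629, 21.7965)]  |A|=101.9725
6. ⊥bis P2·P5 via (4.06,20.09): [(0, 20.4442) (0, 7.0144) (7.771, 8.9849) (5.8844, 19.9309)]  |A|=83.9025
7. ⊥bis P2·P6 via (10.865,16.38): [(0, 20.4442) (0, 7.0144) (7.771, 8.9849) (5.8844, 19.9309)]  |A|=83.9025
8. ⊥bis P2·P7 via (9.22,20.47): [(0, 20.4442) (0, 7.0144) (7.771, 8.9849) (5.8844, 19.9309)]  |A|=83.9025
9. ⊥bis P2·P8 via (2.955,8.42): [(0, 20.4442) (0, 8.7147) (4.8128, 8.2348) (7.771, 8.9849) (5.8844, 19.9309)]  |A|=79.8109
10. ⊥bis P2·P9 via (7.715,18.985): [(0, 20.4442) (0, 8.7147) (4.8128, 8.2348) (7.771, 8.9849) (5.8844, 19.9309)]  |A|=79.8109
11. canonical 5-gon: [(0, 20.4442) (0, 8.7147) (4.8128, 8.2348) (7.771, 8.9849) (5.8844, 19.9309)]
12. shoelace: 79.8109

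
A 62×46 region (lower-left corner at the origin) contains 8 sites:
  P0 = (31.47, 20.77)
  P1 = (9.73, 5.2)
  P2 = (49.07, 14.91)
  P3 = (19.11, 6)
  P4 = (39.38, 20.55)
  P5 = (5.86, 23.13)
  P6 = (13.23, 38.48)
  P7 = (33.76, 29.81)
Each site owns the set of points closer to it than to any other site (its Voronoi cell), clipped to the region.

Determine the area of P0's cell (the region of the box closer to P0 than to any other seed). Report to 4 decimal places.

Area of P0's cell: 240.7596

1. box [0,62]×[0,46]: [(0, 0) (62, 0) (62, 46) (0, 46)]
2. ⊥bis P0·P1 via (20.6,12.985): [(0, 41.7483) (29.8997, 0) (62, 0) (62, 46) (0, 46)]  |A|=2227.8688
3. ⊥bis P0·P2 via (40.27,17.84): [(0, 41.7483) (29.8997, 0) (34.3301, 0) (49.646, 46) (0, 46)]  |A|=1307.3189
4. ⊥bis P0·P3 via (25.29,13.385): [(0, 41.7483) (12.8696, 23.7788) (35.8456, 4.5517) (49.646, 46) (0, 46)]  |A|=1187.7848
5. ⊥bis P0·P4 via (35.425,20.66): [(0, 41.7483) (12.8696, 23.7788) (34.9967, 5.2621) (36.1298, 46) (0, 46)]  |A|=889.9798
6. ⊥bis P0·P5 via (18.665,21.95): [(18.4065, 19.1453) (34.9967, 5.2621) (36.1298, 46) (20.8812, 46)]  |A|=550.5375
7. ⊥bis P0·P6 via (22.35,29.625): [(19.06, 26.2366) (18.4065, 19.1453) (34.9967, 5.2621) (36.0673, 43.7528)]  |A|=381.2937
8. ⊥bis P0·P7 via (32.615,25.29): [(20.9982, 28.2328) (19.06, 26.2366) (18.4065, 19.1453) (34.9967, 5.2621) (35.5332, 24.5508)]  |A|=240.7596
9. canonical 5-gon: [(20.9982, 28.2328) (19.06, 26.2366) (18.4065, 19.1453) (34.9967, 5.2621) (35.5332, 24.5508)]
10. shoelace: 240.7596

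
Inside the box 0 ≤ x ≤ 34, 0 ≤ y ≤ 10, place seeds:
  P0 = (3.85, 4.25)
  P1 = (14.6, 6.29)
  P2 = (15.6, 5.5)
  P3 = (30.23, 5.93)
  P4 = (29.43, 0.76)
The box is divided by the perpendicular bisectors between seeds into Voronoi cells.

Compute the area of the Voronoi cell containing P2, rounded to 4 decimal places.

1. box [0,34]×[0,10]: [(0, 0) (34, 0) (34, 10) (0, 10)]
2. ⊥bis P2·P0 via (9.725,4.875): [(10.2436, 0) (34, 0) (34, 10) (9.1798, 10)]  |A|=242.883
3. ⊥bis P2·P1 via (15.1,5.895): [(10.443, 0) (34, 0) (34, 10) (18.343, 10)]  |A|=196.0705
4. ⊥bis P2·P3 via (22.915,5.715): [(10.443, 0) (23.083, 0) (22.7891, 10) (18.343, 10)]  |A|=85.4307
5. ⊥bis P2·P4 via (22.515,3.13): [(10.443, 0) (21.4422, 0) (22.9534, 4.4091) (22.7891, 10) (18.343, 10)]  |A|=81.8136
6. canonical 5-gon: [(10.443, 0) (21.4422, 0) (22.9534, 4.4091) (22.7891, 10) (18.343, 10)]
7. shoelace: 81.8136

Area of P2's cell: 81.8136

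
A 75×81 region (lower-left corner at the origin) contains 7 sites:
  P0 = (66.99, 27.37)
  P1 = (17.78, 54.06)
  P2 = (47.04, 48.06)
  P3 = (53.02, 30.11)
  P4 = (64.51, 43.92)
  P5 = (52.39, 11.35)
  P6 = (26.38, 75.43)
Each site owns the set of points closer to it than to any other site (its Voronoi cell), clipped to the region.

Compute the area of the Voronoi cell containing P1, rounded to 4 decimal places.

Area of P1's cell: 1554.5815

1. box [0,75]×[0,81]: [(0, 0) (75, 0) (75, 81) (0, 81)]
2. ⊥bis P1·P0 via (42.385,40.715): [(0, 0) (20.3024, 0) (64.2344, 81) (0, 81)]  |A|=3423.7396
3. ⊥bis P1·P2 via (32.41,51.06): [(0, 0) (20.3024, 0) (22.9351, 4.854) (38.5494, 81) (0, 81)]  |A|=2445.8378
4. ⊥bis P1·P3 via (35.4,42.085): [(0, 0) (6.798, 0) (28.4824, 31.9065) (38.5494, 81) (0, 81)]  |A|=2208.2513
5. ⊥bis P1·P4 via (41.145,48.99): [(0, 0) (6.798, 0) (28.4824, 31.9065) (38.5494, 81) (0, 81)]  |A|=2208.2513
6. ⊥bis P1·P5 via (35.085,32.705): [(0, 4.2739) (21.5966, 21.7747) (28.4824, 31.9065) (38.5494, 81) (0, 81)]  |A|=2088.0886
7. ⊥bis P1·P6 via (22.08,64.745): [(0, 73.6307) (0, 4.2739) (21.5966, 21.7747) (28.4824, 31.9065) (34.2148, 59.8615)]  |A|=1554.5815
8. canonical 5-gon: [(0, 73.6307) (0, 4.2739) (21.5966, 21.7747) (28.4824, 31.9065) (34.2148, 59.8615)]
9. shoelace: 1554.5815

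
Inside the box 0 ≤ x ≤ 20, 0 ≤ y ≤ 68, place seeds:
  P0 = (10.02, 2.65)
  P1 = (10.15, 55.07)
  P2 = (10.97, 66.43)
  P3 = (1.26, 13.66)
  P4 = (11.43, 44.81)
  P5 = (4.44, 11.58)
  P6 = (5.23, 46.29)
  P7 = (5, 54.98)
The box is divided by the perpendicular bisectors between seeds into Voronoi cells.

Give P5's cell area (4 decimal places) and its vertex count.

1. box [0,20]×[0,68]: [(0, 0) (20, 0) (20, 68) (0, 68)]
2. ⊥bis P5·P0 via (7.23,7.115): [(0, 2.5973) (20, 15.0945) (20, 68) (0, 68)]  |A|=1183.0828
3. ⊥bis P5·P1 via (7.295,33.325): [(0, 34.2828) (0, 2.5973) (20, 15.0945) (20, 31.6569)]  |A|=482.4797
4. ⊥bis P5·P2 via (7.705,39.005): [(0, 34.2828) (0, 2.5973) (20, 15.0945) (20, 31.6569)]  |A|=482.4797
5. ⊥bis P5·P3 via (2.85,12.62): [(15.6734, 32.225) (0, 8.2628) (0, 2.5973) (20, 15.0945) (20, 31.6569)]  |A|=278.5691
6. ⊥bis P5·P4 via (7.935,28.195): [(12.4203, 27.2515) (0, 8.2628) (0, 2.5973) (20, 15.0945) (20, 25.6571)]  |A|=244.1476
7. ⊥bis P5·P6 via (4.835,28.935): [(12.4203, 27.2515) (0, 8.2628) (0, 2.5973) (20, 15.0945) (20, 25.6571)]  |A|=244.1476
8. ⊥bis P5·P7 via (4.72,33.28): [(12.4203, 27.2515) (0, 8.2628) (0, 2.5973) (20, 15.0945) (20, 25.6571)]  |A|=244.1476
9. canonical 5-gon: [(12.4203, 27.2515) (0, 8.2628) (0, 2.5973) (20, 15.0945) (20, 25.6571)]
10. shoelace: 244.1476

Area of P5's cell: 244.1476 (5 vertices)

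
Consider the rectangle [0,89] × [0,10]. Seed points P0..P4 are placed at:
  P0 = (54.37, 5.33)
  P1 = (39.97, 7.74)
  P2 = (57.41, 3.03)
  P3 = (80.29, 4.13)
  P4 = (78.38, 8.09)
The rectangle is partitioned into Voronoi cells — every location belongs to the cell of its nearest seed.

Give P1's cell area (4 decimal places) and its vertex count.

Area of P1's cell: 469.1310 (4 vertices)

1. box [0,89]×[0,10]: [(0, 0) (89, 0) (89, 10) (0, 10)]
2. ⊥bis P1·P0 via (47.17,6.535): [(0, 0) (46.0763, 0) (47.7499, 10) (0, 10)]  |A|=469.131
3. ⊥bis P1·P2 via (48.69,5.385): [(0, 0) (46.0763, 0) (47.7499, 10) (0, 10)]  |A|=469.131
4. ⊥bis P1·P3 via (60.13,5.935): [(0, 0) (46.0763, 0) (47.7499, 10) (0, 10)]  |A|=469.131
5. ⊥bis P1·P4 via (59.175,7.915): [(0, 0) (46.0763, 0) (47.7499, 10) (0, 10)]  |A|=469.131
6. canonical 4-gon: [(0, 0) (46.0763, 0) (47.7499, 10) (0, 10)]
7. shoelace: 469.131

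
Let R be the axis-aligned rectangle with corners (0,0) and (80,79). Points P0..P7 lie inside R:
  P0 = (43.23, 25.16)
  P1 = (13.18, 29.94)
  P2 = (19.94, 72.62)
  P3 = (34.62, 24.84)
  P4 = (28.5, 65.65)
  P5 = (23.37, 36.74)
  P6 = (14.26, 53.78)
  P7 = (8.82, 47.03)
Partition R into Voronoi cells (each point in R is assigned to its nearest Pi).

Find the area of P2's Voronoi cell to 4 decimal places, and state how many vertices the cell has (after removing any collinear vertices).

1. box [0,80]×[0,79]: [(0, 0) (80, 0) (80, 79) (0, 79)]
2. ⊥bis P2·P0 via (31.585,48.89): [(0, 33.3903) (80, 72.6486) (80, 79) (0, 79)]  |A|=2078.4412
3. ⊥bis P2·P1 via (16.56,51.28): [(0, 53.9029) (31.6007, 48.8977) (80, 72.6486) (80, 79) (0, 79)]  |A|=1754.3348
4. ⊥bis P2·P3 via (27.28,48.73): [(0, 53.9029) (29.11, 49.2922) (37.9215, 51.9995) (80, 72.6486) (80, 79) (0, 79)]  |A|=1749.225
5. ⊥bis P2·P4 via (24.22,69.135): [(0, 53.9029) (10.4673, 52.245) (32.2526, 79) (0, 79)]  |A|=562.8082
6. ⊥bis P2·P5 via (21.655,54.68): [(0, 53.9029) (5.091, 53.0965) (11.673, 53.7258) (32.2526, 79) (0, 79)]  |A|=558.3144
7. ⊥bis P2·P6 via (17.1,63.2): [(0, 68.3554) (18.9366, 62.6463) (32.2526, 79) (0, 79)]  |A|=364.5106
8. ⊥bis P2·P7 via (14.38,59.825): [(0, 68.3554) (18.9366, 62.6463) (32.2526, 79) (0, 79)]  |A|=364.5106
9. canonical 4-gon: [(0, 68.3554) (18.9366, 62.6463) (32.2526, 79) (0, 79)]
10. shoelace: 364.5106

Area of P2's cell: 364.5106 (4 vertices)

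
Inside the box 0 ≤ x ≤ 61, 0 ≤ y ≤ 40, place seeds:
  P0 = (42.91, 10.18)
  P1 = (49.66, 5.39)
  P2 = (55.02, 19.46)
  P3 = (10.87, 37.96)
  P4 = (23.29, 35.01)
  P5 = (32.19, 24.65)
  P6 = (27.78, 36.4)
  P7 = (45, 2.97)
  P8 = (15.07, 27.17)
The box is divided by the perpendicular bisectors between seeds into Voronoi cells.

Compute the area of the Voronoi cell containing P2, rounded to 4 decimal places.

Area of P2's cell: 421.0446

1. box [0,61]×[0,40]: [(0, 0) (61, 0) (61, 40) (0, 40)]
2. ⊥bis P2·P0 via (48.965,14.82): [(60.3217, 0) (61, 0) (61, 40) (29.6693, 40)]  |A|=640.1792
3. ⊥bis P2·P1 via (52.34,12.425): [(50.1655, 13.2534) (61, 9.126) (61, 40) (29.6693, 40)]  |A|=586.2468
4. ⊥bis P2·P3 via (32.945,28.71): [(34.8455, 33.2454) (50.1655, 13.2534) (61, 9.126) (61, 40) (37.6758, 40)]  |A|=559.2066
5. ⊥bis P2·P4 via (39.155,27.235): [(39.2706, 27.4708) (50.1655, 13.2534) (61, 9.126) (61, 40) (45.4108, 40)]  |A|=487.6332
6. ⊥bis P2·P5 via (43.605,22.055): [(43.5628, 21.8696) (50.1655, 13.2534) (61, 9.126) (61, 40) (47.6845, 40)]  |A|=422.9358
7. ⊥bis P2·P6 via (41.4,27.93): [(46.9806, 36.9038) (43.5628, 21.8696) (50.1655, 13.2534) (61, 9.126) (61, 40) (48.9061, 40)]  |A|=421.0446
8. ⊥bis P2·P7 via (50.01,11.215): [(46.9806, 36.9038) (43.5628, 21.8696) (50.1655, 13.2534) (61, 9.126) (61, 40) (48.9061, 40)]  |A|=421.0446
9. ⊥bis P2·P8 via (35.045,23.315): [(46.9806, 36.9038) (43.5628, 21.8696) (50.1655, 13.2534) (61, 9.126) (61, 40) (48.9061, 40)]  |A|=421.0446
10. canonical 6-gon: [(46.9806, 36.9038) (43.5628, 21.8696) (50.1655, 13.2534) (61, 9.126) (61, 40) (48.9061, 40)]
11. shoelace: 421.0446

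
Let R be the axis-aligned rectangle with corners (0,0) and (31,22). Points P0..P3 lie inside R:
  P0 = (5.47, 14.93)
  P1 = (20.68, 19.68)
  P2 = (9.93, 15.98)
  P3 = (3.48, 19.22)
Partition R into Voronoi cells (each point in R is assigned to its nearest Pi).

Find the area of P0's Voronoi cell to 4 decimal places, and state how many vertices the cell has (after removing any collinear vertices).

1. box [0,31]×[0,22]: [(0, 0) (31, 0) (31, 22) (0, 22)]
2. ⊥bis P0·P1 via (13.075,17.305): [(0, 0) (18.4793, 0) (11.6088, 22) (0, 22)]  |A|=330.9684
3. ⊥bis P0·P2 via (7.7,15.455): [(0, 0) (11.3385, 0) (6.1591, 22) (0, 22)]  |A|=192.4741
4. ⊥bis P0·P3 via (4.475,17.075): [(0, 14.9992) (0, 0) (11.3385, 0) (7.0386, 18.2642)]  |A|=156.3313
5. canonical 4-gon: [(0, 14.9992) (0, 0) (11.3385, 0) (7.0386, 18.2642)]
6. shoelace: 156.3313

Area of P0's cell: 156.3313 (4 vertices)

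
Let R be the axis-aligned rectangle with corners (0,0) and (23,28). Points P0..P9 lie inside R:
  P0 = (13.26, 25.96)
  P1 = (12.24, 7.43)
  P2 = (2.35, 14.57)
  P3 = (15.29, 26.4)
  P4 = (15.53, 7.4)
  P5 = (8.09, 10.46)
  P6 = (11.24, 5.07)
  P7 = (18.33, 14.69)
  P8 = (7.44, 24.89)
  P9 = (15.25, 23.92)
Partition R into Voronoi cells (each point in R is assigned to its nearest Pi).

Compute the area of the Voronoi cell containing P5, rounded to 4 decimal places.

1. box [0,23]×[0,28]: [(0, 0) (23, 0) (23, 28) (0, 28)]
2. ⊥bis P5·P0 via (10.675,18.21): [(0, 21.7706) (0, 0) (23, 0) (23, 14.099)]  |A|=412.5009
3. ⊥bis P5·P1 via (10.165,8.945): [(15.7047, 16.5324) (0, 21.7706) (0, 0) (3.6341, 0)]  |A|=200.9903
4. ⊥bis P5·P2 via (5.22,12.515): [(15.7047, 16.5324) (9.5633, 18.5808) (0, 5.2248) (0, 0) (3.6341, 0)]  |A|=121.874
5. ⊥bis P5·P3 via (11.69,18.43): [(15.7047, 16.5324) (9.5633, 18.5808) (0, 5.2248) (0, 0) (3.6341, 0)]  |A|=121.874
6. ⊥bis P5·P4 via (11.81,8.93): [(13.9462, 14.1238) (15.0294, 16.7576) (9.5633, 18.5808) (0, 5.2248) (0, 0) (3.6341, 0)]  |A|=120.8627
7. ⊥bis P5·P6 via (9.665,7.765): [(9.0344, 7.3965) (13.9462, 14.1238) (15.0294, 16.7576) (9.5633, 18.5808) (0, 5.2248) (0, 2.1166)]  |A|=97.8619
8. ⊥bis P5·P7 via (13.21,12.575): [(9.0344, 7.3965) (13.0674, 12.9202) (10.9154, 18.1298) (9.5633, 18.5808) (0, 5.2248) (0, 2.1166)]  |A|=88.1169
9. ⊥bis P5·P8 via (7.765,17.675): [(9.0344, 7.3965) (13.0674, 12.9202) (11.0423, 17.8226) (8.953, 17.7285) (0, 5.2248) (0, 2.1166)]  |A|=87.0762
10. ⊥bis P5·P9 via (11.67,17.19): [(9.0344, 7.3965) (13.0674, 12.9202) (11.2004, 17.4398) (10.5246, 17.7993) (8.953, 17.7285) (0, 5.2248) (0, 2.1166)]  |A|=86.9752
11. canonical 7-gon: [(9.0344, 7.3965) (13.0674, 12.9202) (11.2004, 17.4398) (10.5246, 17.7993) (8.953, 17.7285) (0, 5.2248) (0, 2.1166)]
12. shoelace: 86.9752

Area of P5's cell: 86.9752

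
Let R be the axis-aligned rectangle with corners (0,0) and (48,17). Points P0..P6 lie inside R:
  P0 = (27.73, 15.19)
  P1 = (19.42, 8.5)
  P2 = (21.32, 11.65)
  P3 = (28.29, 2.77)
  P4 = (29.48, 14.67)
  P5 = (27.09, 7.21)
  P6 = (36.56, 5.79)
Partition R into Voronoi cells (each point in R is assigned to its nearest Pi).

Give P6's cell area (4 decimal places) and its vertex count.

1. box [0,48]×[0,17]: [(0, 0) (48, 0) (48, 17) (0, 17)]
2. ⊥bis P6·P0 via (32.145,10.49): [(20.9778, 0) (48, 0) (48, 17) (39.0752, 17)]  |A|=305.5488
3. ⊥bis P6·P1 via (27.99,7.145): [(27.8864, 6.4896) (26.8603, 0) (48, 0) (48, 17) (39.0752, 17)]  |A|=286.4614
4. ⊥bis P6·P2 via (28.94,8.72): [(28.1932, 6.7778) (27.7495, 5.6239) (26.8603, 0) (48, 0) (48, 17) (39.0752, 17)]  |A|=286.3483
5. ⊥bis P6·P3 via (32.425,4.28): [(30.665, 9.0997) (33.988, 0) (48, 0) (48, 17) (39.0752, 17)]  |A|=246.3547
6. ⊥bis P6·P4 via (33.02,10.23): [(30.8763, 8.5209) (33.988, 0) (48, 0) (48, 17) (41.5112, 17)]  |A|=232.7583
7. ⊥bis P6·P5 via (31.825,6.5): [(32.298, 9.6543) (31.7637, 6.091) (33.988, 0) (48, 0) (48, 17) (41.5112, 17)]  |A|=230.5282
8. canonical 6-gon: [(32.298, 9.6543) (31.7637, 6.091) (33.988, 0) (48, 0) (48, 17) (41.5112, 17)]
9. shoelace: 230.5282

Area of P6's cell: 230.5282 (6 vertices)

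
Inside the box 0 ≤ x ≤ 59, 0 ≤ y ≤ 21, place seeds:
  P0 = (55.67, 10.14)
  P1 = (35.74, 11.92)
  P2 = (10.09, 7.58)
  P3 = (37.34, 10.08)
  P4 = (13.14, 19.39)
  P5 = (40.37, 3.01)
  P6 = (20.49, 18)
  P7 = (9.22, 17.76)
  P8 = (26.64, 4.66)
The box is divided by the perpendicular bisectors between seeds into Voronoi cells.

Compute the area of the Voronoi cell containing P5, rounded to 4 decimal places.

1. box [0,59]×[0,21]: [(0, 0) (59, 0) (59, 21) (0, 21)]
2. ⊥bis P5·P0 via (48.02,6.575): [(0, 0) (51.084, 0) (41.2978, 21) (0, 21)]  |A|=970.0089
3. ⊥bis P5·P1 via (38.055,7.465): [(23.6893, 0) (51.084, 0) (45.7434, 11.4602)]  |A|=156.9748
4. ⊥bis P5·P2 via (25.23,5.295): [(24.494, 0.4181) (24.4309, 0) (51.084, 0) (45.7434, 11.4602)]  |A|=156.8198
5. ⊥bis P5·P3 via (38.855,6.545): [(24.4895, 0.3883) (24.4309, 0) (51.084, 0) (46.5059, 9.824)]  |A|=134.9185
6. ⊥bis P5·P4 via (26.755,11.2): [(24.4895, 0.3883) (24.4309, 0) (51.084, 0) (46.5059, 9.824)]  |A|=134.9185
7. ⊥bis P5·P6 via (30.43,10.505): [(24.4895, 0.3883) (24.4309, 0) (51.084, 0) (46.5059, 9.824)]  |A|=134.9185
8. ⊥bis P5·P7 via (24.795,10.385): [(24.4895, 0.3883) (24.4309, 0) (51.084, 0) (46.5059, 9.824)]  |A|=134.9185
9. ⊥bis P5·P8 via (33.505,3.835): [(33.5579, 4.2748) (33.0441, 0) (51.084, 0) (46.5059, 9.824)]  |A|=114.8616
10. canonical 4-gon: [(33.5579, 4.2748) (33.0441, 0) (51.084, 0) (46.5059, 9.824)]
11. shoelace: 114.8616

Area of P5's cell: 114.8616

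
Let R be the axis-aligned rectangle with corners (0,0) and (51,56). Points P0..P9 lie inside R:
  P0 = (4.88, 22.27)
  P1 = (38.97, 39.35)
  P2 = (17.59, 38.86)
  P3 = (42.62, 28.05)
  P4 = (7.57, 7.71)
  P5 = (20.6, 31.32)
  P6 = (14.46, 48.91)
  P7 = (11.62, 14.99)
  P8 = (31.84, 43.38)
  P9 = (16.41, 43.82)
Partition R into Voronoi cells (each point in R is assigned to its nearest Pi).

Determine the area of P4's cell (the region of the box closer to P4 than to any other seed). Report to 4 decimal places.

Area of P4's cell: 244.8205

1. box [0,51]×[0,56]: [(0, 0) (51, 0) (51, 56) (0, 56)]
2. ⊥bis P4·P0 via (6.225,14.99): [(0, 13.8399) (0, 0) (51, 0) (51, 23.2623)]  |A|=946.1066
3. ⊥bis P4·P1 via (23.27,23.53): [(27.8495, 18.9852) (0, 13.8399) (0, 0) (46.9798, 0)]  |A|=638.6784
4. ⊥bis P4·P2 via (12.58,23.285): [(28.7619, 18.0798) (26.6412, 18.7619) (0, 13.8399) (0, 0) (46.9798, 0)]  |A|=638.0295
5. ⊥bis P4·P3 via (25.095,17.88): [(24.7825, 18.4185) (0, 13.8399) (0, 0) (35.471, 0)]  |A|=498.1559
6. ⊥bis P4·P5 via (14.085,19.515): [(28.8867, 11.3462) (18.2564, 17.2128) (0, 13.8399) (0, 0) (35.471, 0)]  |A|=472.6044
7. ⊥bis P4·P6 via (11.015,28.31): [(28.8867, 11.3462) (18.2564, 17.2128) (0, 13.8399) (0, 0) (35.471, 0)]  |A|=472.6044
8. ⊥bis P4·P7 via (9.595,11.35): [(3.843, 14.5499) (0, 13.8399) (0, 0) (29.997, 0)]  |A|=244.8205
9. ⊥bis P4·P8 via (19.705,25.545): [(3.843, 14.5499) (0, 13.8399) (0, 0) (29.997, 0)]  |A|=244.8205
10. ⊥bis P4·P9 via (11.99,25.765): [(3.843, 14.5499) (0, 13.8399) (0, 0) (29.997, 0)]  |A|=244.8205
11. canonical 4-gon: [(3.843, 14.5499) (0, 13.8399) (0, 0) (29.997, 0)]
12. shoelace: 244.8205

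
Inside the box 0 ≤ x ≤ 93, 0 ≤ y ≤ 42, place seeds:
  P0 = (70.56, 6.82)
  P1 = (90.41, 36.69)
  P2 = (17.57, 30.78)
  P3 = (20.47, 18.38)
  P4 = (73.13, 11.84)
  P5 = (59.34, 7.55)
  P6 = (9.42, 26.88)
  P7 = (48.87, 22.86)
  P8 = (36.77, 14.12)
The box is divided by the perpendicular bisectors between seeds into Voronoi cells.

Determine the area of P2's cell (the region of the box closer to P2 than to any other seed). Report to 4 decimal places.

1. box [0,93]×[0,42]: [(0, 0) (93, 0) (93, 42) (0, 42)]
2. ⊥bis P2·P0 via (44.065,18.8): [(0, 0) (35.5644, 0) (54.5551, 42) (0, 42)]  |A|=1892.5097
3. ⊥bis P2·P1 via (53.99,33.735): [(0, 0) (35.5644, 0) (53.5074, 39.6829) (53.3194, 42) (0, 42)]  |A|=1891.078
4. ⊥bis P2·P3 via (19.02,24.58): [(0, 20.1318) (49.9492, 31.8134) (53.5074, 39.6829) (53.3194, 42) (0, 42)]  |A|=822.5829
5. ⊥bis P2·P4 via (45.35,21.31): [(0, 20.1318) (48.8423, 31.5546) (52.4031, 42) (0, 42)]  |A|=807.7335
6. ⊥bis P2·P5 via (38.455,19.165): [(0, 20.1318) (44.8225, 30.6145) (51.1545, 42) (0, 42)]  |A|=781.3051
7. ⊥bis P2·P6 via (13.495,28.83): [(15.8801, 23.8457) (44.8225, 30.6145) (51.1545, 42) (7.1928, 42)]  |A|=542.3798
8. ⊥bis P2·P7 via (33.22,26.82): [(15.8801, 23.8457) (33.5107, 27.969) (37.0611, 42) (7.1928, 42)]  |A|=387.4874
9. ⊥bis P2·P8 via (27.17,22.45): [(15.8801, 23.8457) (31.5637, 27.5136) (34.1496, 30.4937) (37.0611, 42) (7.1928, 42)]  |A|=385.1751
10. canonical 5-gon: [(15.8801, 23.8457) (31.5637, 27.5136) (34.1496, 30.4937) (37.0611, 42) (7.1928, 42)]
11. shoelace: 385.1751

Area of P2's cell: 385.1751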